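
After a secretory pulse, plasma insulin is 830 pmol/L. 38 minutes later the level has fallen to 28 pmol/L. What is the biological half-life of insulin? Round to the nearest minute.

A/A₀ = 28/830 ≈ 0.033735.
n = log₂(29.643) ≈ 4.8896 half-lives elapsed in 38 minutes.
t½ = 38/4.8896 ≈ 7.7716 minutes.

8 minutes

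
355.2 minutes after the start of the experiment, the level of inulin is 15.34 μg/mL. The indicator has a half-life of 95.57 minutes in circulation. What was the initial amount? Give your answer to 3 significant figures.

Number of half-lives elapsed: n = 355.2/95.57 ≈ 3.7166.
A₀ = A × 2^n = 15.34 × 2^3.7166 = 15.34 × 13.147 ≈ 201.67 μg/mL.

202 μg/mL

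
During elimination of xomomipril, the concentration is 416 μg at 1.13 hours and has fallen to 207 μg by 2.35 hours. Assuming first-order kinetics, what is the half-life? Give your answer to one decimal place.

Over Δt = 2.35 − 1.13 = 1.22 hours, the level fell by a factor of 416/207 ≈ 2.0097.
n = log₂(2.0097) ≈ 1.007 half-lives, so t½ = 1.22/1.007 ≈ 1.2116 hours.

1.2 hours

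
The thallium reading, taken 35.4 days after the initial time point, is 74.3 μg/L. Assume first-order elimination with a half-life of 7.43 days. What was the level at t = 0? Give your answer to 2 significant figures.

2000 μg/L

Number of half-lives elapsed: n = 35.4/7.43 ≈ 4.7645.
A₀ = A × 2^n = 74.3 × 2^4.7645 = 74.3 × 27.18 ≈ 2019.5 μg/L.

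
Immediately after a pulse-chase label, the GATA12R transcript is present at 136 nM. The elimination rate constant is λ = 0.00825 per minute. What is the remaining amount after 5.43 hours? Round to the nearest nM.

t½ = ln 2 / λ = 0.69315 / 0.00825 ≈ 84.018 minutes.
Convert the elapsed time: 5.43 hours = 325.8 minutes.
Number of half-lives: n = 325.8/84.018 ≈ 3.8777.
Remaining = 136 × (1/2)^3.8777 = 136 × 0.068027 ≈ 9.2517 nM.

9 nM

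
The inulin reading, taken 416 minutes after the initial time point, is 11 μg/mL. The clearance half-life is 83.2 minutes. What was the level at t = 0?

352 μg/mL

Number of half-lives elapsed: n = 416/83.2 ≈ 5.
A₀ = A × 2^n = 11 × 2^5 = 11 × 32 ≈ 352 μg/mL.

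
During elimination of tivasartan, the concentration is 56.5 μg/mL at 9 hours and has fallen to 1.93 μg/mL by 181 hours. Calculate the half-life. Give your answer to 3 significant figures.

Over Δt = 181 − 9 = 172 hours, the level fell by a factor of 56.5/1.93 ≈ 29.275.
n = log₂(29.275) ≈ 4.8716 half-lives, so t½ = 172/4.8716 ≈ 35.307 hours.

35.3 hours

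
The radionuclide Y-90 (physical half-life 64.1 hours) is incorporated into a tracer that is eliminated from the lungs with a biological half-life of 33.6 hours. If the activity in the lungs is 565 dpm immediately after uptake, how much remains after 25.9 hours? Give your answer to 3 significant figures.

1/t_eff = 1/t_phys + 1/t_biol = 1/64.1 + 1/33.6 = 0.045363 per hour.
t_eff = 64.1 × 33.6 / (64.1 + 33.6) ≈ 22.045 hours.
Remaining = 565 × (1/2)^(25.9/22.045) = 565 × (1/2)^1.1749 ≈ 250.25 dpm.

250 dpm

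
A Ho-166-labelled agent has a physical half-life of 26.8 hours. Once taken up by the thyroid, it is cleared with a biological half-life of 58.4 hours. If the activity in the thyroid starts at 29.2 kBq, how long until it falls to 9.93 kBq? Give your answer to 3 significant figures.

28.6 hours

1/t_eff = 1/t_phys + 1/t_biol = 1/26.8 + 1/58.4 = 0.054437 per hour.
t_eff = 26.8 × 58.4 / (26.8 + 58.4) ≈ 18.37 hours.
n = log₂(29.2/9.93) ≈ 1.5561; t = 1.5561 × 18.37 ≈ 28.586 hours.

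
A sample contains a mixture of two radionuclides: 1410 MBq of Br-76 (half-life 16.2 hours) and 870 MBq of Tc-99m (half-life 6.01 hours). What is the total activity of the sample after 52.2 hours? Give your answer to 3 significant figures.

Br-76: 1410 × (1/2)^(52.2/16.2) = 1410 × (1/2)^3.2222 ≈ 151.09 MBq.
Tc-99m: 870 × (1/2)^(52.2/6.01) = 870 × (1/2)^8.6855 ≈ 2.1131 MBq.
Total = 151.09 + 2.1131 ≈ 153.2 MBq.

153 MBq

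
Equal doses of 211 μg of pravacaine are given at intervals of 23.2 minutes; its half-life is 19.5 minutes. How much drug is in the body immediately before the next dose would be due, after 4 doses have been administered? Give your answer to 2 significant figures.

The 4 doses were given 92.8, 69.6, 46.4, 23.2 minutes ago.
Total = 211·(1/2)^(92.8/19.5) + 211·(1/2)^(69.6/19.5) + 211·(1/2)^(46.4/19.5) + 211·(1/2)^(23.2/19.5)
      = 7.7927 + 17.776 + 40.549 + 92.498 ≈ 158.62 μg.

160 μg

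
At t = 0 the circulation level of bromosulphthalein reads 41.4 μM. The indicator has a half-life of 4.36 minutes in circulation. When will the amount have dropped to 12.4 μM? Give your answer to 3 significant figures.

Fraction remaining = 12.4/41.4 ≈ 0.29952.
n = log₂(41.4/12.4) = ln(3.3387)/ln 2 ≈ 1.7393 half-lives.
t = n × t½ = 1.7393 × 4.36 ≈ 7.5833 minutes.

7.58 minutes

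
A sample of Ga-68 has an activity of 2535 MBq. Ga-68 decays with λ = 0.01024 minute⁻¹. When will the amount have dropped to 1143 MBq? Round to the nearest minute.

78 minutes

t½ = ln 2 / λ = 0.69315 / 0.01024 ≈ 67.69 minutes.
Fraction remaining = 1143/2535 ≈ 0.45089.
n = log₂(2535/1143) = ln(2.2178)/ln 2 ≈ 1.1492 half-lives.
t = n × t½ = 1.1492 × 67.69 ≈ 77.787 minutes.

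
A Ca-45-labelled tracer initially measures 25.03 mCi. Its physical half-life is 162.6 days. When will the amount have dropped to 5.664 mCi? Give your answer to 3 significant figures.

349 days

Fraction remaining = 5.664/25.03 ≈ 0.22629.
n = log₂(25.03/5.664) = ln(4.4191)/ln 2 ≈ 2.1438 half-lives.
t = n × t½ = 2.1438 × 162.6 ≈ 348.58 days.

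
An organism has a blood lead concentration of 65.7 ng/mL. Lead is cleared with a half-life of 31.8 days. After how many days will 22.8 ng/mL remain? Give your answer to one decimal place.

Fraction remaining = 22.8/65.7 ≈ 0.34703.
n = log₂(65.7/22.8) = ln(2.8816)/ln 2 ≈ 1.5269 half-lives.
t = n × t½ = 1.5269 × 31.8 ≈ 48.554 days.

48.6 days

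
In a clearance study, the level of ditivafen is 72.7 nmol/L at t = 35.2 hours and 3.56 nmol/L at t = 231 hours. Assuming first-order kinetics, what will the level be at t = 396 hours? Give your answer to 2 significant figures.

Over Δt = 231 − 35.2 = 195.8 hours, the level fell by a factor of 72.7/3.56 ≈ 20.421.
n = log₂(20.421) ≈ 4.352 half-lives, so t½ = 195.8/4.352 ≈ 44.991 hours.
From t = 231 to t = 396: 3.56 × (1/2)^((396−231)/44.991) ≈ 0.28019 nmol/L.

0.28 nmol/L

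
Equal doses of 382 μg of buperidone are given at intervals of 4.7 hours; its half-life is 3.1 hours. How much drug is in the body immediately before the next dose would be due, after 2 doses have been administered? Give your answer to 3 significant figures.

The 2 doses were given 9.4, 4.7 hours ago.
Total = 382·(1/2)^(9.4/3.1) + 382·(1/2)^(4.7/3.1)
      = 46.694 + 133.56 ≈ 180.25 μg.

180 μg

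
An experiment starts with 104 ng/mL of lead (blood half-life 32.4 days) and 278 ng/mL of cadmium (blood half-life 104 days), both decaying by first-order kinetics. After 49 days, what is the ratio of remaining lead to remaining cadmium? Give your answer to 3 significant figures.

0.182

lead: 104 × (1/2)^(49/32.4) = 104 × (1/2)^1.5123 ≈ 36.456 ng/mL.
cadmium: 278 × (1/2)^(49/104) = 278 × (1/2)^0.47115 ≈ 200.55 ng/mL.
Ratio ≈ 36.456 / 200.55 ≈ 0.18179.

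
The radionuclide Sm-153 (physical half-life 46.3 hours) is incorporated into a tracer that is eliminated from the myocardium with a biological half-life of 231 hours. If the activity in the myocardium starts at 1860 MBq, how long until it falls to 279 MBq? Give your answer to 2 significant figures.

110 hours

1/t_eff = 1/t_phys + 1/t_biol = 1/46.3 + 1/231 = 0.025927 per hour.
t_eff = 46.3 × 231 / (46.3 + 231) ≈ 38.569 hours.
n = log₂(1860/279) ≈ 2.737; t = 2.737 × 38.569 ≈ 105.56 hours.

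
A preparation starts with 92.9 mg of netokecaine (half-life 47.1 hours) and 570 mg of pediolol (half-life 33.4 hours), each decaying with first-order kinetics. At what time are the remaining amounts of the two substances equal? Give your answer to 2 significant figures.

Set 92.9·(1/2)^(t/47.1) = 570·(1/2)^(t/33.4).
Taking log₂: log₂(92.9/570) = t·(1/47.1 − 1/33.4).
log₂(0.16298) = -2.6172; 1/47.1 − 1/33.4 = -0.0087087.
t = -2.6172 / -0.0087087 ≈ 300.53 hours.

300 hours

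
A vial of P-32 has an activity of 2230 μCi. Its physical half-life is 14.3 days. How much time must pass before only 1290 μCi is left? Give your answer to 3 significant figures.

11.3 days

Fraction remaining = 1290/2230 ≈ 0.57848.
n = log₂(2230/1290) = ln(1.7287)/ln 2 ≈ 0.78967 half-lives.
t = n × t½ = 0.78967 × 14.3 ≈ 11.292 days.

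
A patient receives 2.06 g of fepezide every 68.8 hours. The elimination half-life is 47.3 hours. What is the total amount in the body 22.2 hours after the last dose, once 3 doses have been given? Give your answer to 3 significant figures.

The 3 doses were given 159.8, 91, 22.2 hours ago.
Total = 2.06·(1/2)^(159.8/47.3) + 2.06·(1/2)^(91/47.3) + 2.06·(1/2)^(22.2/47.3)
      = 0.19809 + 0.5429 + 1.4879 ≈ 2.2289 g.

2.23 g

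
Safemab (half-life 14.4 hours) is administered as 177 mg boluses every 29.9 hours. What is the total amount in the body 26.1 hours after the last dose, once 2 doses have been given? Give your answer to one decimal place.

The 2 doses were given 56, 26.1 hours ago.
Total = 177·(1/2)^(56/14.4) + 177·(1/2)^(26.1/14.4)
      = 11.948 + 50.391 ≈ 62.34 mg.

62.3 mg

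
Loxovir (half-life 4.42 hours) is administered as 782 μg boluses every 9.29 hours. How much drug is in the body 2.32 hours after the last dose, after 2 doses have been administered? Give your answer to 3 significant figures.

The 2 doses were given 11.61, 2.32 hours ago.
Total = 782·(1/2)^(11.61/4.42) + 782·(1/2)^(2.32/4.42)
      = 126.62 + 543.5 ≈ 670.12 μg.

670 μg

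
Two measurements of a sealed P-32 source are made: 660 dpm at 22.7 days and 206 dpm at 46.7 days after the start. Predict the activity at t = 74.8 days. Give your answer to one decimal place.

52.7 dpm

Over Δt = 46.7 − 22.7 = 24 days, the level fell by a factor of 660/206 ≈ 3.2039.
n = log₂(3.2039) ≈ 1.6798 half-lives, so t½ = 24/1.6798 ≈ 14.287 days.
From t = 46.7 to t = 74.8: 206 × (1/2)^((74.8−46.7)/14.287) ≈ 52.699 dpm.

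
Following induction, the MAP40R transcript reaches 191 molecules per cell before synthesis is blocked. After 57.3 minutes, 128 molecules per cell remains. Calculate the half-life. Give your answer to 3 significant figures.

A/A₀ = 128/191 ≈ 0.67016.
n = log₂(1.4922) ≈ 0.57743 half-lives elapsed in 57.3 minutes.
t½ = 57.3/0.57743 ≈ 99.233 minutes.

99.2 minutes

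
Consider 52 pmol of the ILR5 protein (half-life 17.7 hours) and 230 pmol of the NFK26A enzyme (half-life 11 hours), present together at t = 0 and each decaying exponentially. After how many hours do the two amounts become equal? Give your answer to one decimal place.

Set 52·(1/2)^(t/17.7) = 230·(1/2)^(t/11).
Taking log₂: log₂(52/230) = t·(1/17.7 − 1/11).
log₂(0.22609) = -2.1451; 1/17.7 − 1/11 = -0.034412.
t = -2.1451 / -0.034412 ≈ 62.335 hours.

62.3 hours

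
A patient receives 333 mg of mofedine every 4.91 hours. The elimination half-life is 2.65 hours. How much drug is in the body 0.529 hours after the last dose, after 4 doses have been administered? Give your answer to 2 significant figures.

400 mg

The 4 doses were given 15.259, 10.349, 5.439, 0.529 hours ago.
Total = 333·(1/2)^(15.259/2.65) + 333·(1/2)^(10.349/2.65) + 333·(1/2)^(5.439/2.65) + 333·(1/2)^(0.529/2.65)
      = 6.1529 + 22.225 + 80.278 + 289.97 ≈ 398.62 mg.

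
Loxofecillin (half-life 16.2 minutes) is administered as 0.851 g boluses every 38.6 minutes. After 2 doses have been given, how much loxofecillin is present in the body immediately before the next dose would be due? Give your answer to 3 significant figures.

The 2 doses were given 77.2, 38.6 minutes ago.
Total = 0.851·(1/2)^(77.2/16.2) + 0.851·(1/2)^(38.6/16.2)
      = 0.031289 + 0.16318 ≈ 0.19447 g.

0.194 g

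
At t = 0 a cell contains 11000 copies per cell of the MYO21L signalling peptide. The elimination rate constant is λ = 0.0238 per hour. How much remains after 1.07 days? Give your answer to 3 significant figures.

5970 copies per cell

t½ = ln 2 / λ = 0.69315 / 0.0238 ≈ 29.124 hours.
Convert the elapsed time: 1.07 days = 25.68 hours.
Number of half-lives: n = 25.68/29.124 ≈ 0.88175.
Remaining = 11000 × (1/2)^0.88175 = 11000 × 0.54271 ≈ 5969.8 copies per cell.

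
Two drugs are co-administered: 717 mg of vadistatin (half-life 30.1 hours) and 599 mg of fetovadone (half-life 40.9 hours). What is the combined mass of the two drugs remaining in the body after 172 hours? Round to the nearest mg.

46 mg

vadistatin: 717 × (1/2)^(172/30.1) = 717 × (1/2)^5.7143 ≈ 13.657 mg.
fetovadone: 599 × (1/2)^(172/40.9) = 599 × (1/2)^4.2054 ≈ 32.47 mg.
Total = 13.657 + 32.47 ≈ 46.127 mg.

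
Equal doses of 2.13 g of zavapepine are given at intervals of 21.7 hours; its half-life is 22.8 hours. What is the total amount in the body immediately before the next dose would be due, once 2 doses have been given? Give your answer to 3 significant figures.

1.67 g

The 2 doses were given 43.4, 21.7 hours ago.
Total = 2.13·(1/2)^(43.4/22.8) + 2.13·(1/2)^(21.7/22.8)
      = 0.56933 + 1.1012 ≈ 1.6706 g.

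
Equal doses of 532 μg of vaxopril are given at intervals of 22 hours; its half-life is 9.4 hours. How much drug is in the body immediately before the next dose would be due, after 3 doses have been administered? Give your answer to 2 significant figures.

The 3 doses were given 66, 44, 22 hours ago.
Total = 532·(1/2)^(66/9.4) + 532·(1/2)^(44/9.4) + 532·(1/2)^(22/9.4)
      = 4.0954 + 20.741 + 105.04 ≈ 129.88 μg.

130 μg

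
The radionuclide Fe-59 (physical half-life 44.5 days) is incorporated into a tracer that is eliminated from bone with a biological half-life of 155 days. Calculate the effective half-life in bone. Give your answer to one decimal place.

34.6 days

1/t_eff = 1/t_phys + 1/t_biol = 1/44.5 + 1/155 = 0.028924 per day.
t_eff = 44.5 × 155 / (44.5 + 155) ≈ 34.574 days.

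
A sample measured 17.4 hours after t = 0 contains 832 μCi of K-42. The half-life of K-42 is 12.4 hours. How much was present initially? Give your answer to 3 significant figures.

Number of half-lives elapsed: n = 17.4/12.4 ≈ 1.4032.
A₀ = A × 2^n = 832 × 2^1.4032 = 832 × 2.6449 ≈ 2200.6 μCi.

2200 μCi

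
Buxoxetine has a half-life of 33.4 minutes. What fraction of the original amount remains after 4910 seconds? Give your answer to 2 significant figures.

0.18

4910 seconds = 81.8333 minutes.
n = 81.8333/33.4 ≈ 2.4501 half-lives.
Fraction remaining = (1/2)^2.4501 ≈ 0.183.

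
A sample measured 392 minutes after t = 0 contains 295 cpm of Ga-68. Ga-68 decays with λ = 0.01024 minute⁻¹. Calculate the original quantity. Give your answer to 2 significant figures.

t½ = ln 2 / λ = 0.69315 / 0.01024 ≈ 67.69 minutes.
Number of half-lives elapsed: n = 392/67.69 ≈ 5.7911.
A₀ = A × 2^n = 295 × 2^5.7911 = 295 × 55.372 ≈ 16335 cpm.

16000 cpm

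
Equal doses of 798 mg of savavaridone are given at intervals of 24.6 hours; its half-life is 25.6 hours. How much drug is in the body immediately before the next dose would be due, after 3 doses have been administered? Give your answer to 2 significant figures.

730 mg

The 3 doses were given 73.8, 49.2, 24.6 hours ago.
Total = 798·(1/2)^(73.8/25.6) + 798·(1/2)^(49.2/25.6) + 798·(1/2)^(24.6/25.6)
      = 108.19 + 210.6 + 409.95 ≈ 728.74 mg.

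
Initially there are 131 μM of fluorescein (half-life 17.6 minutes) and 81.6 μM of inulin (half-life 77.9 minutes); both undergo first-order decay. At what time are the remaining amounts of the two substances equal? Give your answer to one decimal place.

Set 131·(1/2)^(t/17.6) = 81.6·(1/2)^(t/77.9).
Taking log₂: log₂(131/81.6) = t·(1/17.6 − 1/77.9).
log₂(1.6054) = 0.68293; 1/17.6 − 1/77.9 = 0.043981.
t = 0.68293 / 0.043981 ≈ 15.528 minutes.

15.5 minutes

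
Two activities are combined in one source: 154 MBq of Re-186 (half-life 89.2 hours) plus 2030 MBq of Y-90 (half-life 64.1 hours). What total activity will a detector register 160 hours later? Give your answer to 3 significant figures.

404 MBq

Re-186: 154 × (1/2)^(160/89.2) = 154 × (1/2)^1.7937 ≈ 44.418 MBq.
Y-90: 2030 × (1/2)^(160/64.1) = 2030 × (1/2)^2.4961 ≈ 359.83 MBq.
Total = 44.418 + 359.83 ≈ 404.25 MBq.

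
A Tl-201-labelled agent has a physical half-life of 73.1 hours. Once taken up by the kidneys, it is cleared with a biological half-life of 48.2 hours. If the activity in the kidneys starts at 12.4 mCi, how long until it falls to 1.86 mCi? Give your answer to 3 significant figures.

79.5 hours

1/t_eff = 1/t_phys + 1/t_biol = 1/73.1 + 1/48.2 = 0.034427 per hour.
t_eff = 73.1 × 48.2 / (73.1 + 48.2) ≈ 29.047 hours.
n = log₂(12.4/1.86) ≈ 2.737; t = 2.737 × 29.047 ≈ 79.501 hours.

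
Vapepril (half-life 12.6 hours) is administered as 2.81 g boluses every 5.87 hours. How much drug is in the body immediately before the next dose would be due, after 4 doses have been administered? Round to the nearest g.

The 4 doses were given 23.48, 17.61, 11.74, 5.87 hours ago.
Total = 2.81·(1/2)^(23.48/12.6) + 2.81·(1/2)^(17.61/12.6) + 2.81·(1/2)^(11.74/12.6) + 2.81·(1/2)^(5.87/12.6)
      = 0.77222 + 1.0665 + 1.4731 + 2.0345 ≈ 5.3464 g.

5 g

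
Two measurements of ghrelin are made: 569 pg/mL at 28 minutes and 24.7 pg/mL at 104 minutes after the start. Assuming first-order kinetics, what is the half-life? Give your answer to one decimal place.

Over Δt = 104 − 28 = 76 minutes, the level fell by a factor of 569/24.7 ≈ 23.036.
n = log₂(23.036) ≈ 4.5258 half-lives, so t½ = 76/4.5258 ≈ 16.792 minutes.

16.8 minutes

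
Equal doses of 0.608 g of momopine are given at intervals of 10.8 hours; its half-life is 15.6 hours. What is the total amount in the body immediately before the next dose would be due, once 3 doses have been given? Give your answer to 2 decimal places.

The 3 doses were given 32.4, 21.6, 10.8 hours ago.
Total = 0.608·(1/2)^(32.4/15.6) + 0.608·(1/2)^(21.6/15.6) + 0.608·(1/2)^(10.8/15.6)
      = 0.14411 + 0.23286 + 0.37627 ≈ 0.75324 g.

0.75 g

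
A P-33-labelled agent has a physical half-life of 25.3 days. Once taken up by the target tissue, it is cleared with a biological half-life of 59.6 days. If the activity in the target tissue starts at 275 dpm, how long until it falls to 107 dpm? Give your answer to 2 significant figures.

24 days

1/t_eff = 1/t_phys + 1/t_biol = 1/25.3 + 1/59.6 = 0.056304 per day.
t_eff = 25.3 × 59.6 / (25.3 + 59.6) ≈ 17.761 days.
n = log₂(275/107) ≈ 1.3618; t = 1.3618 × 17.761 ≈ 24.187 days.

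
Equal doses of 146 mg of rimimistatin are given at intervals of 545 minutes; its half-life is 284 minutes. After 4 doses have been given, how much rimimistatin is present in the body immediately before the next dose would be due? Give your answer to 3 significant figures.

52.2 mg

The 4 doses were given 2180, 1635, 1090, 545 minutes ago.
Total = 146·(1/2)^(2180/284) + 146·(1/2)^(1635/284) + 146·(1/2)^(1090/284) + 146·(1/2)^(545/284)
      = 0.71389 + 2.6997 + 10.209 + 38.608 ≈ 52.23 mg.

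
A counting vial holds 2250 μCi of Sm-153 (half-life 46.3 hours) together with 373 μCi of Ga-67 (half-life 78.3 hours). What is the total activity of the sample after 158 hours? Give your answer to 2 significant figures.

Sm-153: 2250 × (1/2)^(158/46.3) = 2250 × (1/2)^3.4125 ≈ 211.3 μCi.
Ga-67: 373 × (1/2)^(158/78.3) = 373 × (1/2)^2.0179 ≈ 92.101 μCi.
Total = 211.3 + 92.101 ≈ 303.41 μCi.

300 μCi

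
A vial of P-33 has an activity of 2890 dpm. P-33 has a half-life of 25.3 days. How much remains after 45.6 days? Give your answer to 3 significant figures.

829 dpm

Number of half-lives: n = 45.6/25.3 ≈ 1.8024.
Remaining = 2890 × (1/2)^1.8024 = 2890 × 0.2867 ≈ 828.57 dpm.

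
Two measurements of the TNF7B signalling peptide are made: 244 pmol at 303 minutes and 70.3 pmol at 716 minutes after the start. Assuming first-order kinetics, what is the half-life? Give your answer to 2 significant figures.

230 minutes

Over Δt = 716 − 303 = 413 minutes, the level fell by a factor of 244/70.3 ≈ 3.4708.
n = log₂(3.4708) ≈ 1.7953 half-lives, so t½ = 413/1.7953 ≈ 230.05 minutes.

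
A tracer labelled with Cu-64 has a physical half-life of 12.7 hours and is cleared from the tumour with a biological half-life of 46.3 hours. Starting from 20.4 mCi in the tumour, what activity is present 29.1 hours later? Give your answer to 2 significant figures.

2.7 mCi

1/t_eff = 1/t_phys + 1/t_biol = 1/12.7 + 1/46.3 = 0.10034 per hour.
t_eff = 12.7 × 46.3 / (12.7 + 46.3) ≈ 9.9663 hours.
Remaining = 20.4 × (1/2)^(29.1/9.9663) = 20.4 × (1/2)^2.9198 ≈ 2.6957 mCi.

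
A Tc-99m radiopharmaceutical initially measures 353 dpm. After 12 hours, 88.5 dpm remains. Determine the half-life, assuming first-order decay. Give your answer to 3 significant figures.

6.01 hours

A/A₀ = 88.5/353 ≈ 0.25071.
n = log₂(3.9887) ≈ 1.9959 half-lives elapsed in 12 hours.
t½ = 12/1.9959 ≈ 6.0123 hours.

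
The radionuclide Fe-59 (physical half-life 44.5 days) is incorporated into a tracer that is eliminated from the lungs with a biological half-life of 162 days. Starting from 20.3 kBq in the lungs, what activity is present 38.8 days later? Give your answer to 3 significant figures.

9.40 kBq

1/t_eff = 1/t_phys + 1/t_biol = 1/44.5 + 1/162 = 0.028645 per day.
t_eff = 44.5 × 162 / (44.5 + 162) ≈ 34.91 days.
Remaining = 20.3 × (1/2)^(38.8/34.91) = 20.3 × (1/2)^1.1114 ≈ 9.3956 kBq.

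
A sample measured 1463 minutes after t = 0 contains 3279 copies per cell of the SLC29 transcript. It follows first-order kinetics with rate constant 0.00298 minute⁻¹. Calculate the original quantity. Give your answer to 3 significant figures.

257000 copies per cell

t½ = ln 2 / λ = 0.69315 / 0.00298 ≈ 232.6 minutes.
Number of half-lives elapsed: n = 1463/232.6 ≈ 6.2898.
A₀ = A × 2^n = 3279 × 2^6.2898 = 3279 × 78.237 ≈ 256540 copies per cell.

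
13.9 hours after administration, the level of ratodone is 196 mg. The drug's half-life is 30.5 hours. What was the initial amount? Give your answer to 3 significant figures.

269 mg

Number of half-lives elapsed: n = 13.9/30.5 ≈ 0.45574.
A₀ = A × 2^n = 196 × 2^0.45574 = 196 × 1.3715 ≈ 268.81 mg.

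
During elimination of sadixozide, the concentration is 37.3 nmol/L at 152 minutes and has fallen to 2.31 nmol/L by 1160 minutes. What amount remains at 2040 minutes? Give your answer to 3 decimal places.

Over Δt = 1160 − 152 = 1008 minutes, the level fell by a factor of 37.3/2.31 ≈ 16.147.
n = log₂(16.147) ≈ 4.0132 half-lives, so t½ = 1008/4.0132 ≈ 251.17 minutes.
From t = 1160 to t = 2040: 2.31 × (1/2)^((2040−1160)/251.17) ≈ 0.20367 nmol/L.

0.204 nmol/L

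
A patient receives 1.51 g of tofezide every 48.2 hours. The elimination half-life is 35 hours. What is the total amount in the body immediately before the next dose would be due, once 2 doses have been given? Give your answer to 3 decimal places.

0.805 g

The 2 doses were given 96.4, 48.2 hours ago.
Total = 1.51·(1/2)^(96.4/35) + 1.51·(1/2)^(48.2/35)
      = 0.2238 + 0.58132 ≈ 0.80512 g.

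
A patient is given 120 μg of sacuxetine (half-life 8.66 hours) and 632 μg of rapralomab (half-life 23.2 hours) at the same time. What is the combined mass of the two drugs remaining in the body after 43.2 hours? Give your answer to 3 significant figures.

178 μg

sacuxetine: 120 × (1/2)^(43.2/8.66) = 120 × (1/2)^4.9885 ≈ 3.7801 μg.
rapralomab: 632 × (1/2)^(43.2/23.2) = 632 × (1/2)^1.8621 ≈ 173.85 μg.
Total = 3.7801 + 173.85 ≈ 177.63 μg.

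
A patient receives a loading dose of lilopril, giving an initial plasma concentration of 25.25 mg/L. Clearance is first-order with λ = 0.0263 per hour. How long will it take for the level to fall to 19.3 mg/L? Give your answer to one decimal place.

10.2 hours

t½ = ln 2 / λ = 0.69315 / 0.0263 ≈ 26.355 hours.
Fraction remaining = 19.3/25.25 ≈ 0.76436.
n = log₂(25.25/19.3) = ln(1.3083)/ln 2 ≈ 0.38768 half-lives.
t = n × t½ = 0.38768 × 26.355 ≈ 10.218 hours.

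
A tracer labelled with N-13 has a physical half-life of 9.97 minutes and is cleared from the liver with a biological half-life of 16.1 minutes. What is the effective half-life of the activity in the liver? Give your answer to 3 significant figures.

6.16 minutes

1/t_eff = 1/t_phys + 1/t_biol = 1/9.97 + 1/16.1 = 0.16241 per minute.
t_eff = 9.97 × 16.1 / (9.97 + 16.1) ≈ 6.1572 minutes.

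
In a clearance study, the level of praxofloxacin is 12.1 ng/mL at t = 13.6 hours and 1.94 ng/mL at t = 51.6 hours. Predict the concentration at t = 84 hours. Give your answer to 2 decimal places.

0.41 ng/mL

Over Δt = 51.6 − 13.6 = 38 hours, the level fell by a factor of 12.1/1.94 ≈ 6.2371.
n = log₂(6.2371) ≈ 2.6409 half-lives, so t½ = 38/2.6409 ≈ 14.389 hours.
From t = 51.6 to t = 84: 1.94 × (1/2)^((84−51.6)/14.389) ≈ 0.40736 ng/mL.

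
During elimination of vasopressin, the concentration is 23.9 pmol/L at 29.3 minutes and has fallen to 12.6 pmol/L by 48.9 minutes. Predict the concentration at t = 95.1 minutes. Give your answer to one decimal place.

Over Δt = 48.9 − 29.3 = 19.6 minutes, the level fell by a factor of 23.9/12.6 ≈ 1.8968.
n = log₂(1.8968) ≈ 0.92359 half-lives, so t½ = 19.6/0.92359 ≈ 21.222 minutes.
From t = 48.9 to t = 95.1: 12.6 × (1/2)^((95.1−48.9)/21.222) ≈ 2.7863 pmol/L.

2.8 pmol/L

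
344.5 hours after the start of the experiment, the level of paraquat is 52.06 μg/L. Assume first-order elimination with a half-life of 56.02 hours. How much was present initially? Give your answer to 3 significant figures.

Number of half-lives elapsed: n = 344.5/56.02 ≈ 6.1496.
A₀ = A × 2^n = 52.06 × 2^6.1496 = 52.06 × 70.992 ≈ 3695.9 μg/L.

3700 μg/L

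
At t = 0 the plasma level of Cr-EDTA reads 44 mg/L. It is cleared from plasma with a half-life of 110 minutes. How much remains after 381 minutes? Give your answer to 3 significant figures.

3.99 mg/L

Number of half-lives: n = 381/110 ≈ 3.4636.
Remaining = 44 × (1/2)^3.4636 = 44 × 0.090645 ≈ 3.9884 mg/L.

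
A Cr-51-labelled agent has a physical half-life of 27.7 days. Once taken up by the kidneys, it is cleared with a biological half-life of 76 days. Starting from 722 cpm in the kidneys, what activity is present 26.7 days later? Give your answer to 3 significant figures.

290 cpm

1/t_eff = 1/t_phys + 1/t_biol = 1/27.7 + 1/76 = 0.049259 per day.
t_eff = 27.7 × 76 / (27.7 + 76) ≈ 20.301 days.
Remaining = 722 × (1/2)^(26.7/20.301) = 722 × (1/2)^1.3152 ≈ 290.15 cpm.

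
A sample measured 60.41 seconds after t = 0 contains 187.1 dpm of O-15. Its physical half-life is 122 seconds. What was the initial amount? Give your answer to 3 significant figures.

264 dpm

Number of half-lives elapsed: n = 60.41/122 ≈ 0.49516.
A₀ = A × 2^n = 187.1 × 2^0.49516 = 187.1 × 1.4095 ≈ 263.71 dpm.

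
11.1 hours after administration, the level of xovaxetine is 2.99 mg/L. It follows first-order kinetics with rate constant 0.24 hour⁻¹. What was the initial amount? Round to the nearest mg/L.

43 mg/L

t½ = ln 2 / k = 0.69315 / 0.24 ≈ 2.8881 hours.
Number of half-lives elapsed: n = 11.1/2.8881 ≈ 3.8433.
A₀ = A × 2^n = 2.99 × 2^3.8433 = 2.99 × 14.354 ≈ 42.917 mg/L.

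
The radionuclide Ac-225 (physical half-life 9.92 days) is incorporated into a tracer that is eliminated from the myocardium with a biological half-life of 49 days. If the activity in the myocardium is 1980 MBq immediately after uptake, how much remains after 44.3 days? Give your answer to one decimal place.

47.9 MBq

1/t_eff = 1/t_phys + 1/t_biol = 1/9.92 + 1/49 = 0.12121 per day.
t_eff = 9.92 × 49 / (9.92 + 49) ≈ 8.2498 days.
Remaining = 1980 × (1/2)^(44.3/8.2498) = 1980 × (1/2)^5.3698 ≈ 47.884 MBq.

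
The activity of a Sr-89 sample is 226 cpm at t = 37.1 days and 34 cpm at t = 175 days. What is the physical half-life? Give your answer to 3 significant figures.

Over Δt = 175 − 37.1 = 137.9 days, the level fell by a factor of 226/34 ≈ 6.6471.
n = log₂(6.6471) ≈ 2.7327 half-lives, so t½ = 137.9/2.7327 ≈ 50.463 days.

50.5 days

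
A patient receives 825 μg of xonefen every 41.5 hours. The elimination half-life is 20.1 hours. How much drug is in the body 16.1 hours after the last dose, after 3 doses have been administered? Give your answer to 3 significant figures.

The 3 doses were given 99.1, 57.6, 16.1 hours ago.
Total = 825·(1/2)^(99.1/20.1) + 825·(1/2)^(57.6/20.1) + 825·(1/2)^(16.1/20.1)
      = 27.056 + 113.19 + 473.51 ≈ 613.76 μg.

614 μg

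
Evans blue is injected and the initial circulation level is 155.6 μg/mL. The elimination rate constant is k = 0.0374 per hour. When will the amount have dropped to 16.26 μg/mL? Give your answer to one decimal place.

60.4 hours

t½ = ln 2 / k = 0.69315 / 0.0374 ≈ 18.533 hours.
Fraction remaining = 16.26/155.6 ≈ 0.1045.
n = log₂(155.6/16.26) = ln(9.5695)/ln 2 ≈ 3.2584 half-lives.
t = n × t½ = 3.2584 × 18.533 ≈ 60.39 hours.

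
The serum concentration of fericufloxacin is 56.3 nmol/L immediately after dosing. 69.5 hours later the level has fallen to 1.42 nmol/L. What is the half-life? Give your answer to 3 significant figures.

13.1 hours

A/A₀ = 1.42/56.3 ≈ 0.025222.
n = log₂(39.648) ≈ 5.3092 half-lives elapsed in 69.5 hours.
t½ = 69.5/5.3092 ≈ 13.091 hours.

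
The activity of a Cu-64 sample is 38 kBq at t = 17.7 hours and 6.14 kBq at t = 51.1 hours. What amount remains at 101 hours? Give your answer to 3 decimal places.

Over Δt = 51.1 − 17.7 = 33.4 hours, the level fell by a factor of 38/6.14 ≈ 6.1889.
n = log₂(6.1889) ≈ 2.6297 half-lives, so t½ = 33.4/2.6297 ≈ 12.701 hours.
From t = 51.1 to t = 101: 6.14 × (1/2)^((101−51.1)/12.701) ≈ 0.40317 kBq.

0.403 kBq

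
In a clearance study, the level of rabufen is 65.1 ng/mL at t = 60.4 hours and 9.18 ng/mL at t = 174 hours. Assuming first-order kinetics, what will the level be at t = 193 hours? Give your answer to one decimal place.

6.6 ng/mL

Over Δt = 174 − 60.4 = 113.6 hours, the level fell by a factor of 65.1/9.18 ≈ 7.0915.
n = log₂(7.0915) ≈ 2.8261 half-lives, so t½ = 113.6/2.8261 ≈ 40.197 hours.
From t = 174 to t = 193: 9.18 × (1/2)^((193−174)/40.197) ≈ 6.6154 ng/mL.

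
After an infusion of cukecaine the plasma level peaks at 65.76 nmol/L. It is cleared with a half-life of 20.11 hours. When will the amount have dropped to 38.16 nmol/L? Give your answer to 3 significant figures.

Fraction remaining = 38.16/65.76 ≈ 0.58029.
n = log₂(65.76/38.16) = ln(1.7233)/ln 2 ≈ 0.78515 half-lives.
t = n × t½ = 0.78515 × 20.11 ≈ 15.789 hours.

15.8 hours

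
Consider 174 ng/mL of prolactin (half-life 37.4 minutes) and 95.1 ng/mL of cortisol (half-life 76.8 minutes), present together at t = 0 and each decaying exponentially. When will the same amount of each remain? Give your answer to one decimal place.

63.5 minutes

Set 174·(1/2)^(t/37.4) = 95.1·(1/2)^(t/76.8).
Taking log₂: log₂(174/95.1) = t·(1/37.4 − 1/76.8).
log₂(1.8297) = 0.87157; 1/37.4 − 1/76.8 = 0.013717.
t = 0.87157 / 0.013717 ≈ 63.539 minutes.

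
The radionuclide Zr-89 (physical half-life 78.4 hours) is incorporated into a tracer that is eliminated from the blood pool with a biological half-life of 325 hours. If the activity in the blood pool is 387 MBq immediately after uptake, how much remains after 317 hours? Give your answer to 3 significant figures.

1/t_eff = 1/t_phys + 1/t_biol = 1/78.4 + 1/325 = 0.015832 per hour.
t_eff = 78.4 × 325 / (78.4 + 325) ≈ 63.163 hours.
Remaining = 387 × (1/2)^(317/63.163) = 387 × (1/2)^5.0188 ≈ 11.938 MBq.

11.9 MBq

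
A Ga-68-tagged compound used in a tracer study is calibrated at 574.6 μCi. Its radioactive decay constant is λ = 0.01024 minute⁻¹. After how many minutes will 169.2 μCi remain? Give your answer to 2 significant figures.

120 minutes

t½ = ln 2 / λ = 0.69315 / 0.01024 ≈ 67.69 minutes.
Fraction remaining = 169.2/574.6 ≈ 0.29447.
n = log₂(574.6/169.2) = ln(3.396)/ln 2 ≈ 1.7638 half-lives.
t = n × t½ = 1.7638 × 67.69 ≈ 119.39 minutes.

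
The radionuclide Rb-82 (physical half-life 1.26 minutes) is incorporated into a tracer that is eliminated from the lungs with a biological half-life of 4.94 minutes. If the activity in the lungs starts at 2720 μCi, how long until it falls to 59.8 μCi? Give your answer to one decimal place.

5.5 minutes

1/t_eff = 1/t_phys + 1/t_biol = 1/1.26 + 1/4.94 = 0.99608 per minute.
t_eff = 1.26 × 4.94 / (1.26 + 4.94) ≈ 1.0039 minutes.
n = log₂(2720/59.8) ≈ 5.5073; t = 5.5073 × 1.0039 ≈ 5.529 minutes.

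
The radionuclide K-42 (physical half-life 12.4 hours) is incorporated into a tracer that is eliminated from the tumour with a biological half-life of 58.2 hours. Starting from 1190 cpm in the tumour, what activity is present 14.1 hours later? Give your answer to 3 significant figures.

1/t_eff = 1/t_phys + 1/t_biol = 1/12.4 + 1/58.2 = 0.097827 per hour.
t_eff = 12.4 × 58.2 / (12.4 + 58.2) ≈ 10.222 hours.
Remaining = 1190 × (1/2)^(14.1/10.222) = 1190 × (1/2)^1.3794 ≈ 457.42 cpm.

457 cpm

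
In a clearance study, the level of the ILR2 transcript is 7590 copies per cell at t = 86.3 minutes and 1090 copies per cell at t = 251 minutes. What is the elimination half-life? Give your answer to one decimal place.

Over Δt = 251 − 86.3 = 164.7 minutes, the level fell by a factor of 7590/1090 ≈ 6.9633.
n = log₂(6.9633) ≈ 2.7998 half-lives, so t½ = 164.7/2.7998 ≈ 58.826 minutes.

58.8 minutes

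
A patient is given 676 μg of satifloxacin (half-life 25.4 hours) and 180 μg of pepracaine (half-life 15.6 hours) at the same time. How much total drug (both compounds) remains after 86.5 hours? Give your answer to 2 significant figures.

68 μg

satifloxacin: 676 × (1/2)^(86.5/25.4) = 676 × (1/2)^3.4055 ≈ 63.795 μg.
pepracaine: 180 × (1/2)^(86.5/15.6) = 180 × (1/2)^5.5449 ≈ 3.8557 μg.
Total = 63.795 + 3.8557 ≈ 67.651 μg.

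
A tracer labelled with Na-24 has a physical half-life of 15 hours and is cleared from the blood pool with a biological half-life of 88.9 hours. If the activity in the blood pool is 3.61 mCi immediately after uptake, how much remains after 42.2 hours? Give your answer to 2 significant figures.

0.37 mCi

1/t_eff = 1/t_phys + 1/t_biol = 1/15 + 1/88.9 = 0.077915 per hour.
t_eff = 15 × 88.9 / (15 + 88.9) ≈ 12.834 hours.
Remaining = 3.61 × (1/2)^(42.2/12.834) = 3.61 × (1/2)^3.288 ≈ 0.36958 mCi.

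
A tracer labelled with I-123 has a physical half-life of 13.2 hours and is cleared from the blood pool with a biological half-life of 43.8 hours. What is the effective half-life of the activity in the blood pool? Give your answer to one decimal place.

10.1 hours

1/t_eff = 1/t_phys + 1/t_biol = 1/13.2 + 1/43.8 = 0.098589 per hour.
t_eff = 13.2 × 43.8 / (13.2 + 43.8) ≈ 10.143 hours.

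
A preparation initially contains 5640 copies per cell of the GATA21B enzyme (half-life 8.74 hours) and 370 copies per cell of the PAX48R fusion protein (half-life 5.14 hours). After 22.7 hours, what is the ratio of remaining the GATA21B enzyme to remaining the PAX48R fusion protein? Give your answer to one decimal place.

GATA21B enzyme: 5640 × (1/2)^(22.7/8.74) = 5640 × (1/2)^2.5973 ≈ 932.03 copies per cell.
PAX48R fusion protein: 370 × (1/2)^(22.7/5.14) = 370 × (1/2)^4.4163 ≈ 17.328 copies per cell.
Ratio ≈ 932.03 / 17.328 ≈ 53.787.

53.8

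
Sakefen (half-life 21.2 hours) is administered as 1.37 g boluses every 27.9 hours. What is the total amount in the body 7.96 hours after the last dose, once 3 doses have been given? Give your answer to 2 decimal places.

The 3 doses were given 63.76, 35.86, 7.96 hours ago.
Total = 1.37·(1/2)^(63.76/21.2) + 1.37·(1/2)^(35.86/21.2) + 1.37·(1/2)^(7.96/21.2)
      = 0.17036 + 0.42416 + 1.0561 ≈ 1.6506 g.

1.65 g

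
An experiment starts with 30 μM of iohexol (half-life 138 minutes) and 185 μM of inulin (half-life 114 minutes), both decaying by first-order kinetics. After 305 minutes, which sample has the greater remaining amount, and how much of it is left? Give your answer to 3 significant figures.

inulin, 29.0 μM

iohexol: 30 × (1/2)^2.2101 ≈ 6.4834 μM.
inulin: 185 × (1/2)^2.6754 ≈ 28.959 μM.
Inulin has more remaining, at ≈ 28.959 μM.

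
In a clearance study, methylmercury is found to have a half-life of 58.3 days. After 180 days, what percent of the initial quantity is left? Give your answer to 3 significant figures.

n = 180/58.3 ≈ 3.0875 half-lives.
Fraction remaining = (1/2)^3.0875 ≈ 0.11765, i.e. 11.765%.

11.8%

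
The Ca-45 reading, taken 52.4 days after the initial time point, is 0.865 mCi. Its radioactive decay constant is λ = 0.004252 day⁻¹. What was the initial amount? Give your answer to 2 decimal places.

t½ = ln 2 / λ = 0.69315 / 0.004252 ≈ 163.02 days.
Number of half-lives elapsed: n = 52.4/163.02 ≈ 0.32144.
A₀ = A × 2^n = 0.865 × 2^0.32144 = 0.865 × 1.2496 ≈ 1.0809 mCi.

1.08 mCi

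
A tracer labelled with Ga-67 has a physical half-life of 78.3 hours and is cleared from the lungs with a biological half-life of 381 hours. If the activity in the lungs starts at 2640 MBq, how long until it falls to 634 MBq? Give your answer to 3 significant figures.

134 hours

1/t_eff = 1/t_phys + 1/t_biol = 1/78.3 + 1/381 = 0.015396 per hour.
t_eff = 78.3 × 381 / (78.3 + 381) ≈ 64.952 hours.
n = log₂(2640/634) ≈ 2.058; t = 2.058 × 64.952 ≈ 133.67 hours.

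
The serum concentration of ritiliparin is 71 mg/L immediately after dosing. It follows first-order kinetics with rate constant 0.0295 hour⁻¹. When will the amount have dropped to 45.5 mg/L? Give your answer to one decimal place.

t½ = ln 2 / k = 0.69315 / 0.0295 ≈ 23.497 hours.
Fraction remaining = 45.5/71 ≈ 0.64085.
n = log₂(71/45.5) = ln(1.5604)/ln 2 ≈ 0.64195 half-lives.
t = n × t½ = 0.64195 × 23.497 ≈ 15.084 hours.

15.1 hours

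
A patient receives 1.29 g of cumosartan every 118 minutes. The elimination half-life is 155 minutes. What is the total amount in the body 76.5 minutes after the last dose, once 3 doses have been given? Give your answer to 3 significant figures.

The 3 doses were given 312.5, 194.5, 76.5 minutes ago.
Total = 1.29·(1/2)^(312.5/155) + 1.29·(1/2)^(194.5/155) + 1.29·(1/2)^(76.5/155)
      = 0.31891 + 0.54056 + 0.91626 ≈ 1.7757 g.

1.78 g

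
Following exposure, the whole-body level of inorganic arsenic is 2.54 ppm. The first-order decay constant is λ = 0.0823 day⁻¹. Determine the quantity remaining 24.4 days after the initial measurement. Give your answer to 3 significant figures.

t½ = ln 2 / λ = 0.69315 / 0.0823 ≈ 8.4222 days.
Number of half-lives: n = 24.4/8.4222 ≈ 2.8971.
Remaining = 2.54 × (1/2)^2.8971 = 2.54 × 0.13424 ≈ 0.34097 ppm.

0.341 ppm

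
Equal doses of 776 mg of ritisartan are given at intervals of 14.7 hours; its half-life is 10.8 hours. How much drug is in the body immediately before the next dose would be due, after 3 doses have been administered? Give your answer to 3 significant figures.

465 mg

The 3 doses were given 44.1, 29.4, 14.7 hours ago.
Total = 776·(1/2)^(44.1/10.8) + 776·(1/2)^(29.4/10.8) + 776·(1/2)^(14.7/10.8)
      = 45.778 + 117.6 + 302.08 ≈ 465.46 mg.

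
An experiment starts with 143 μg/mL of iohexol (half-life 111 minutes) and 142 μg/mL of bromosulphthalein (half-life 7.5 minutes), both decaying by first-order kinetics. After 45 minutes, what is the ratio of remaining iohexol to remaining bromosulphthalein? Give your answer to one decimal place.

48.7

iohexol: 143 × (1/2)^(45/111) = 143 × (1/2)^0.40541 ≈ 107.97 μg/mL.
bromosulphthalein: 142 × (1/2)^(45/7.5) = 142 × (1/2)^6 ≈ 2.2188 μg/mL.
Ratio ≈ 107.97 / 2.2188 ≈ 48.662.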